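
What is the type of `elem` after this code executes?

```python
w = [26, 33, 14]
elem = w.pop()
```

list.pop() returns the popped element (int here)

int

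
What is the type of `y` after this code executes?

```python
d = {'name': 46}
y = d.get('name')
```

dict.get() returns the value (int) when key is found

int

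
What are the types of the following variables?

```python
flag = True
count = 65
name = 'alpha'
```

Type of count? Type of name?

count is int; name is str

int, str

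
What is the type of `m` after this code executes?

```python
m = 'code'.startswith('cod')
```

str.startswith() returns bool

bool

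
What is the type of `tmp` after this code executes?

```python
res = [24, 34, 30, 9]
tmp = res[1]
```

Indexing a list of ints returns int (res[1] = 34)

int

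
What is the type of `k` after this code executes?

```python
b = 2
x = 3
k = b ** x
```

int ** positive int returns int (2 ** 3 = 8)

int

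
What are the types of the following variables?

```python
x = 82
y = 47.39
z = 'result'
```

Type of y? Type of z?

y is float; z is str

float, str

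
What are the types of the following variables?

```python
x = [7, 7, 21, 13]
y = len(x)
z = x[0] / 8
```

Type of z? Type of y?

int / int returns float; len() returns int

float, int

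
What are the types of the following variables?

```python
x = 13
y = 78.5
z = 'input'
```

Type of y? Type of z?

y is float; z is str

float, str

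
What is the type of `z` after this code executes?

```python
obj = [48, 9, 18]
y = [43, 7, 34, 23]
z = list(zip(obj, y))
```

list(zip(...)) returns a list of tuples

list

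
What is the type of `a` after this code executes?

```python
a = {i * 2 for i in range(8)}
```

A set comprehension {expr for x in iterable} produces a set

set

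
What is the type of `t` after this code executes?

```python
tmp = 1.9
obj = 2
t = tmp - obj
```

float - int returns float (1.9 - 2 = -0.1)

float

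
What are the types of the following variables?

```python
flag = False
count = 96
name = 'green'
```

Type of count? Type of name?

count is int; name is str

int, str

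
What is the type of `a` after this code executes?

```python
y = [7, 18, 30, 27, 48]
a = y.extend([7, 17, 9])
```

list.extend() returns None

NoneType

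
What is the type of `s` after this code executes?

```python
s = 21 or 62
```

'or' returns the first truthy value (21, which is int)

int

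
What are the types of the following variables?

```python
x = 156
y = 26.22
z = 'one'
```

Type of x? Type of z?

x is int; z is str

int, str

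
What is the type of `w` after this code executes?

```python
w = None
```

None has type NoneType

NoneType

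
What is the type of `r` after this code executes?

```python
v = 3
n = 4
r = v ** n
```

int ** positive int returns int (3 ** 4 = 81)

int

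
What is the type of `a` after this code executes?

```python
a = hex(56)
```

hex() returns str representation

str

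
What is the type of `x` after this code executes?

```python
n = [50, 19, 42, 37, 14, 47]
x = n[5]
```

Indexing a list of ints returns int (n[5] = 47)

int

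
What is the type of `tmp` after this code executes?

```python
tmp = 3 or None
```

'or' returns first truthy value (3, int)

int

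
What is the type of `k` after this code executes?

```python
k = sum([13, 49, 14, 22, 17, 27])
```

sum() of ints returns int

int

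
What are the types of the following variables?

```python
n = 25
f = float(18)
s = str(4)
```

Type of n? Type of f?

n is int; f is float

int, float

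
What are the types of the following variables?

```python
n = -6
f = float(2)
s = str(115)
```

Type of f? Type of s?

f is float; s is str

float, str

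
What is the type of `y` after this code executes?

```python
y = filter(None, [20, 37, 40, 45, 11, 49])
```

filter() returns a filter iterator object

filter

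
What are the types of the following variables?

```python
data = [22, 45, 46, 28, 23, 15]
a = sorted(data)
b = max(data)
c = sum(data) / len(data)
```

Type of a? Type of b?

sorted() returns list; max of ints returns int

list, int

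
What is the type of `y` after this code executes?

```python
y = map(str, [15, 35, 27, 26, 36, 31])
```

map() returns a map iterator object

map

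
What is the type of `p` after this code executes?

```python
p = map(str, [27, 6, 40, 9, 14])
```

map() returns a map iterator object

map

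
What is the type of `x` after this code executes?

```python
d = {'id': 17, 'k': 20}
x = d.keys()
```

.keys() returns a dict_keys view object

dict_keys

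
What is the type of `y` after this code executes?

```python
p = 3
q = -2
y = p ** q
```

int ** negative int returns float

float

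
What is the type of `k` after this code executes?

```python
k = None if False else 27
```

Ternary: condition is False, else branch (27) taken → int

int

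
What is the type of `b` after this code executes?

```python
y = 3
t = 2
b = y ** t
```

int ** positive int returns int (3 ** 2 = 9)

int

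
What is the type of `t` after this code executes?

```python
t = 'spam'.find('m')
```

str.find() returns int (index, or -1)

int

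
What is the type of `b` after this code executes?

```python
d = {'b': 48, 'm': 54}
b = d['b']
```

Accessing dict[str, int] with key 'b' returns int value 48

int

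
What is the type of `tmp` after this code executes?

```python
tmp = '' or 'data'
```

'or' returns first truthy value ('data', which is str)

str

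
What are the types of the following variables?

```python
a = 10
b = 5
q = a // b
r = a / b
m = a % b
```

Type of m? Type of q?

int % int returns int; int // int returns int

int, int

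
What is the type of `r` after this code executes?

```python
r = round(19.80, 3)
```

round() with ndigits arg returns float

float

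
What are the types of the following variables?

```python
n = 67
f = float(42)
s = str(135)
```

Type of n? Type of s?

n is int; s is str

int, str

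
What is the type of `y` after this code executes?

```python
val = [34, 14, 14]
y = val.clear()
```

list.clear() returns None

NoneType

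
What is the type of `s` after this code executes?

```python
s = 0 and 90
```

'and' returns the first falsy value (0, which is int)

int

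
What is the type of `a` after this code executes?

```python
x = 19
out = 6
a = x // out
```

int // int returns int (19 // 6 = 3)

int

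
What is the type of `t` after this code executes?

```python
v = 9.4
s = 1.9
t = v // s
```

float // float returns float (floor division preserves float type)

float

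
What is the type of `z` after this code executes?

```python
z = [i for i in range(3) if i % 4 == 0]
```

A list comprehension [...] produces a list

list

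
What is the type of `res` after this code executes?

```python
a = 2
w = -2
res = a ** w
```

int ** negative int returns float

float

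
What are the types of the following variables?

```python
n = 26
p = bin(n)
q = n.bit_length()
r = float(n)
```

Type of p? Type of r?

bin() returns str; float() returns float

str, float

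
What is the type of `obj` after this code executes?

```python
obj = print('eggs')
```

print() returns None

NoneType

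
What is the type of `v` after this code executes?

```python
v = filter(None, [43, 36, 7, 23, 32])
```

filter() returns a filter iterator object

filter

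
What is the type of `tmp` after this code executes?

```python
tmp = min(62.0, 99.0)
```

min() of floats returns float

float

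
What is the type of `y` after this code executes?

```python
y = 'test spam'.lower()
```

str.lower() returns str

str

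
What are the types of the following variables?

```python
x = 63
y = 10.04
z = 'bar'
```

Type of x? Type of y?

x is int; y is float

int, float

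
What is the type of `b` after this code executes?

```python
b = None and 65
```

'and' returns first falsy value (None)

NoneType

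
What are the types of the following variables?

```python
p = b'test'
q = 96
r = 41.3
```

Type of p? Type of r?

p is bytes; r is float

bytes, float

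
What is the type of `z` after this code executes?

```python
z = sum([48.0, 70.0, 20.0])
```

sum() of floats returns float

float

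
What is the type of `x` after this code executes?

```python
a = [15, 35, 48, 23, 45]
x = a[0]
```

Indexing a list of ints returns int (a[0] = 15)

int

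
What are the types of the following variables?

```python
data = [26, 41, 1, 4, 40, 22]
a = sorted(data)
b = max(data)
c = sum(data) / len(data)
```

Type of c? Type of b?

int / int returns float; max of ints returns int

float, int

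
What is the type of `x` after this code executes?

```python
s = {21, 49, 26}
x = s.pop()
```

Popping from a set of ints returns int

int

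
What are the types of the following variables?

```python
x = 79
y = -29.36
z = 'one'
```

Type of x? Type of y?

x is int; y is float

int, float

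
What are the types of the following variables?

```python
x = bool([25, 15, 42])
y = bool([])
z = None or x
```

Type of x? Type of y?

bool() returns bool; bool() returns bool

bool, bool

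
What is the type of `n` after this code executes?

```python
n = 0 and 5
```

'and' returns the first falsy value (0, which is int)

int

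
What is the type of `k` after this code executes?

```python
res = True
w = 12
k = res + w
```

bool + int returns int (True is 1, so 1 + 12 = 13)

int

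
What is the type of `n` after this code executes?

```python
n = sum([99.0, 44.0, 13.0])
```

sum() of floats returns float

float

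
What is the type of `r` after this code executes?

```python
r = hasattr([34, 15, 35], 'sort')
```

hasattr() returns bool

bool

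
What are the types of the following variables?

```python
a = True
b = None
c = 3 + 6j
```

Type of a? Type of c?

a is bool; c is complex

bool, complex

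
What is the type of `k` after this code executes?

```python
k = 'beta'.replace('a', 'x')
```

str.replace() returns str

str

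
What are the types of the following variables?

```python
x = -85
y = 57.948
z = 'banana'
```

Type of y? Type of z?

y is float; z is str

float, str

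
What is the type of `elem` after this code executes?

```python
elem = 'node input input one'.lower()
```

str.lower() returns str

str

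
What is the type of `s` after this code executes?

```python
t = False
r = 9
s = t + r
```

bool + int returns int (False is 0, so 0 + 9 = 9)

int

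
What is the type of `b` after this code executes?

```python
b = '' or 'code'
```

'or' returns first truthy value ('code', which is str)

str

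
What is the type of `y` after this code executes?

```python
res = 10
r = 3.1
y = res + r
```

int + float returns float (10 + 3.1 = 13.1)

float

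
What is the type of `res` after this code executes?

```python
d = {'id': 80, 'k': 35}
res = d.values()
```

.values() returns a dict_values view object

dict_values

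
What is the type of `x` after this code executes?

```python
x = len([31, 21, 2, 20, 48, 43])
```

len() always returns int

int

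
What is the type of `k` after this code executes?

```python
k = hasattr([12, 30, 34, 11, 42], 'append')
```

hasattr() returns bool

bool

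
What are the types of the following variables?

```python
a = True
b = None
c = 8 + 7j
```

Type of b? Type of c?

b is NoneType; c is complex

NoneType, complex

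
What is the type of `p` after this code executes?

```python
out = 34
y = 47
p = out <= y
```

Comparison operators return bool

bool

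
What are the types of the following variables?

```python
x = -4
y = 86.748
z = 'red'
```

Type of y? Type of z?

y is float; z is str

float, str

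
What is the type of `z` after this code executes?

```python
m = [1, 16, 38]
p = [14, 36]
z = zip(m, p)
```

zip() returns a zip iterator object

zip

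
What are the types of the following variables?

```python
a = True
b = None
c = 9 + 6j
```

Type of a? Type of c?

a is bool; c is complex

bool, complex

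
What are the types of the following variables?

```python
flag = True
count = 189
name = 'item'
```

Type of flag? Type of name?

flag is bool; name is str

bool, str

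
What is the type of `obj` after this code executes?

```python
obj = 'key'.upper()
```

str.upper() returns str

str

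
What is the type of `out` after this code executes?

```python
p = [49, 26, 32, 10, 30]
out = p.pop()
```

list.pop() returns the popped element (int here)

int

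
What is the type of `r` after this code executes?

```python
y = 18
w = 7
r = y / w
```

int / int always returns float in Python 3 (18 / 7 = 2.57143)

float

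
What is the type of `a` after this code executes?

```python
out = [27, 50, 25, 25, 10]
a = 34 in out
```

'in' operator returns bool

bool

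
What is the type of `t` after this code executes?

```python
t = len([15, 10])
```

len() always returns int

int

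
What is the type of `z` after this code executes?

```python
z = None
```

None has type NoneType

NoneType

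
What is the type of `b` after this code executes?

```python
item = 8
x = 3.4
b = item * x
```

int * float returns float (8 * 3.4 = 27.2)

float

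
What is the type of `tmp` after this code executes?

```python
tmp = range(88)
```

range() returns a range object

range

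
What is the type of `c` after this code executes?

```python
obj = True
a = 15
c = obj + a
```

bool + int returns int (True is 1, so 1 + 15 = 16)

int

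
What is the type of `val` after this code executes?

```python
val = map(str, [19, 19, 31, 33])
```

map() returns a map iterator object

map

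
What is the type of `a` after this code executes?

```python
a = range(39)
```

range() returns a range object

range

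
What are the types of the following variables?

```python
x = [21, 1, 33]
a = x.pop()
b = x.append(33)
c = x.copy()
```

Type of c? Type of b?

list.copy() returns list; list.append() returns None

list, NoneType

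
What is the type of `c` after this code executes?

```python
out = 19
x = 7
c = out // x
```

int // int returns int (19 // 7 = 2)

int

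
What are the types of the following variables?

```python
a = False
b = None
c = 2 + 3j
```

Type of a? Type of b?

a is bool; b is NoneType

bool, NoneType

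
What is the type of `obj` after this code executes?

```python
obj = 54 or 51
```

'or' returns the first truthy value (54, which is int)

int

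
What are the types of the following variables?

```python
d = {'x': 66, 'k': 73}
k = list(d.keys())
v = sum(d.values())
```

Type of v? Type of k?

sum of int values returns int; list(...) returns list

int, list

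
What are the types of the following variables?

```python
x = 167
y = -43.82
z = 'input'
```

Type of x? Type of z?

x is int; z is str

int, str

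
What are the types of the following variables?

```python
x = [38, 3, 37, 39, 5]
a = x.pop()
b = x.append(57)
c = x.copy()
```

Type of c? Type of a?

list.copy() returns list; list.pop() returns the element (int)

list, int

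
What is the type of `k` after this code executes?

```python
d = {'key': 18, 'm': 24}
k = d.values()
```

.values() returns a dict_values view object

dict_values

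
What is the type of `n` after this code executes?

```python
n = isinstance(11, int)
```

isinstance() returns bool

bool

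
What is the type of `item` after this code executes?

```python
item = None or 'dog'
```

'or' with None returns the other value ('dog', str)

str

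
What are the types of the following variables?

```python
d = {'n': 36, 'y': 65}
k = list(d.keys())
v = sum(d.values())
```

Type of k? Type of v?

list(...) returns list; sum of int values returns int

list, int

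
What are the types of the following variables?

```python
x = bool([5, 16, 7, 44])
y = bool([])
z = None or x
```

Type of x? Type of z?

bool() returns bool; None or <bool> returns the bool

bool, bool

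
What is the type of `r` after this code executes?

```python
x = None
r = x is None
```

'is' comparison returns bool

bool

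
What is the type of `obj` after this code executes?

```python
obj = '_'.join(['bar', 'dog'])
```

str.join() returns str

str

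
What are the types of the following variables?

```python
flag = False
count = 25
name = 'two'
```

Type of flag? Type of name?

flag is bool; name is str

bool, str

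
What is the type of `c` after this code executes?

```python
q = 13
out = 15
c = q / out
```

int / int always returns float in Python 3 (13 / 15 = 0.866667)

float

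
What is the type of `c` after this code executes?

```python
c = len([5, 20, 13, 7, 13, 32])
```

len() always returns int

int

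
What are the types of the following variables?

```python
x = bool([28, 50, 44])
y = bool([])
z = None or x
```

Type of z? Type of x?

None or <bool> returns the bool; bool() returns bool

bool, bool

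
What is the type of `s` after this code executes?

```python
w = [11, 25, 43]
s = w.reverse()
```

list.reverse() returns None

NoneType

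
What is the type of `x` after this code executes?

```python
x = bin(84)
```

bin() returns str representation

str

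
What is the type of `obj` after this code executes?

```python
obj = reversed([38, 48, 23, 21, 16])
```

reversed() on a list returns a list_reverseiterator

list_reverseiterator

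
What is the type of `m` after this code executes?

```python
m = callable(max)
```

callable() returns bool

bool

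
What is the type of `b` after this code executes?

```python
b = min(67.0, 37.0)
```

min() of floats returns float

float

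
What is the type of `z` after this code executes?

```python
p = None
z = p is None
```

'is' comparison returns bool

bool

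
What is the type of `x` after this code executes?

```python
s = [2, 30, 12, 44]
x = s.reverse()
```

list.reverse() returns None

NoneType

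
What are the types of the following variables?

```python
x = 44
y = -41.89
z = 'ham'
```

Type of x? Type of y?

x is int; y is float

int, float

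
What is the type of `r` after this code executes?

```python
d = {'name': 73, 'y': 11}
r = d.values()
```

.values() returns a dict_values view object

dict_values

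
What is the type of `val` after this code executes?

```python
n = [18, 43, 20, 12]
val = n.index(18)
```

list.index() returns int

int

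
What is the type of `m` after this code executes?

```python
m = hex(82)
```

hex() returns str representation

str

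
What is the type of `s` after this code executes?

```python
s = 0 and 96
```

'and' returns the first falsy value (0, which is int)

int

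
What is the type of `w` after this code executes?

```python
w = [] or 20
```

'or' returns first truthy value (20, which is int)

int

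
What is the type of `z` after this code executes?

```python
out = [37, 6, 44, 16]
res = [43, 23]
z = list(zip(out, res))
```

list(zip(...)) returns a list of tuples

list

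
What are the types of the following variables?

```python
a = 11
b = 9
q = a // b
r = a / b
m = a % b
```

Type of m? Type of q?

int % int returns int; int // int returns int

int, int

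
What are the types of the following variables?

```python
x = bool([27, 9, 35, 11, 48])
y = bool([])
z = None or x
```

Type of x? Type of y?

bool() returns bool; bool() returns bool

bool, bool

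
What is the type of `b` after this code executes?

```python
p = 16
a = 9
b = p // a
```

int // int returns int (16 // 9 = 1)

int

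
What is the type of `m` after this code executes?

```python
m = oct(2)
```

oct() returns str representation

str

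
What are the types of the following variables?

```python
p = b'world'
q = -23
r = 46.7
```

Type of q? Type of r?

q is int; r is float

int, float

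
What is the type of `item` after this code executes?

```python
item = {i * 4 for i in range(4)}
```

A set comprehension {expr for x in iterable} produces a set

set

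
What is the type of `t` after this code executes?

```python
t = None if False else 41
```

Ternary: condition is False, else branch (41) taken → int

int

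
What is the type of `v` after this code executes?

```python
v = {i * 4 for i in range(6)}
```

A set comprehension {expr for x in iterable} produces a set

set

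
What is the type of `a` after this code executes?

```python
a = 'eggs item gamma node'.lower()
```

str.lower() returns str

str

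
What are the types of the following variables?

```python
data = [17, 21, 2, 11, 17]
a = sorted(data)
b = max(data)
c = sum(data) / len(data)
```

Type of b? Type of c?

max of ints returns int; int / int returns float

int, float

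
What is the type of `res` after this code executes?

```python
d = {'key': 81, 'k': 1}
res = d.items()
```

dict.items() returns a dict_items view

dict_items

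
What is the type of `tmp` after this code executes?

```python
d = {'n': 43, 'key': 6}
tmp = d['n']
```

Accessing dict[str, int] with key 'n' returns int value 43

int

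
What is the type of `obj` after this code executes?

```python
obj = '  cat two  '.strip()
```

str.strip() returns str

str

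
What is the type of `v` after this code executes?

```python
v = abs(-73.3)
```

abs() of float returns float

float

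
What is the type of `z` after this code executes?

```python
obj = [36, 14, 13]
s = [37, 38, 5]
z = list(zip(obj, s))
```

list(zip(...)) returns a list of tuples

list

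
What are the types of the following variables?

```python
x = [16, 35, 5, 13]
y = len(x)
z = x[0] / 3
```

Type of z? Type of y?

int / int returns float; len() returns int

float, int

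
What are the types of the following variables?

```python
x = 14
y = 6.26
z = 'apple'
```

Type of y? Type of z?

y is float; z is str

float, str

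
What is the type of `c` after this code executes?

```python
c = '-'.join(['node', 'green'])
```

str.join() returns str

str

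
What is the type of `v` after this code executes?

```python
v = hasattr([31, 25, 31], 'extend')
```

hasattr() returns bool

bool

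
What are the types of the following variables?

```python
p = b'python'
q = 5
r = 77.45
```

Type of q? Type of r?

q is int; r is float

int, float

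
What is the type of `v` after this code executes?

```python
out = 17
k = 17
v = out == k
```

Equality comparison returns bool

bool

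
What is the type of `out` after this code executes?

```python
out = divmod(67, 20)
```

divmod() returns a tuple (quotient, remainder)

tuple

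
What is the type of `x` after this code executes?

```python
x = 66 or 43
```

'or' returns the first truthy value (66, which is int)

int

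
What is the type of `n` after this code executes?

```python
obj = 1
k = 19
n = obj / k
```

int / int always returns float in Python 3 (1 / 19 = 0.0526316)

float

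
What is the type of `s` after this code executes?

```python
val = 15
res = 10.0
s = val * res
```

int * float returns float (15 * 10.0 = 150.0)

float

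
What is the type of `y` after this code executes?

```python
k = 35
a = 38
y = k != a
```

Comparison operators return bool

bool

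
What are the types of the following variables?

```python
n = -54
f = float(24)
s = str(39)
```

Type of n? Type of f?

n is int; f is float

int, float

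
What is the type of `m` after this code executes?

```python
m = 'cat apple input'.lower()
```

str.lower() returns str

str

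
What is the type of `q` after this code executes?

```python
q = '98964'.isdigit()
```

str.isdigit() returns bool

bool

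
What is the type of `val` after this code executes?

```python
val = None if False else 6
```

Ternary: condition is False, else branch (6) taken → int

int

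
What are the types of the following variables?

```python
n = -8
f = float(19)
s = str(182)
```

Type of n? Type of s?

n is int; s is str

int, str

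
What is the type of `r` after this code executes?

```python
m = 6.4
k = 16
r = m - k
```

float - int returns float (6.4 - 16 = -9.6)

float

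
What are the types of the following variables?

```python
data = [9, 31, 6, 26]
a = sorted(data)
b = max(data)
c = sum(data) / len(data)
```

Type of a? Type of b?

sorted() returns list; max of ints returns int

list, int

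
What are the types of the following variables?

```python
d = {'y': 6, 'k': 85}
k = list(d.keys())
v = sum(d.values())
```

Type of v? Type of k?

sum of int values returns int; list(...) returns list

int, list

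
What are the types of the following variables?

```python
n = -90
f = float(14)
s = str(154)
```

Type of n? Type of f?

n is int; f is float

int, float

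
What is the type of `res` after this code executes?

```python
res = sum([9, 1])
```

sum() of ints returns int

int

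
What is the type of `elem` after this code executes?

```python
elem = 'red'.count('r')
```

str.count() returns int

int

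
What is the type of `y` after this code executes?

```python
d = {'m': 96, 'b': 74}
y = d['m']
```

Accessing dict[str, int] with key 'm' returns int value 96

int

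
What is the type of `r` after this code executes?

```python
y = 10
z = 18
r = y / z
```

int / int always returns float in Python 3 (10 / 18 = 0.555556)

float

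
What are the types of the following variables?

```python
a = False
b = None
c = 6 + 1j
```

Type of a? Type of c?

a is bool; c is complex

bool, complex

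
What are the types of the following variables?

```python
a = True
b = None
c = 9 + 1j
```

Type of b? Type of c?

b is NoneType; c is complex

NoneType, complex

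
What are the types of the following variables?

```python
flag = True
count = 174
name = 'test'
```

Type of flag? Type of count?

flag is bool; count is int

bool, int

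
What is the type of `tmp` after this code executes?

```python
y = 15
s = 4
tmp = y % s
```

int % int returns int (15 % 4 = 3)

int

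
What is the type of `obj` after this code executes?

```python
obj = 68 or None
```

'or' returns first truthy value (68, int)

int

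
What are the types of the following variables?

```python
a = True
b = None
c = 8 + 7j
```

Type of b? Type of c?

b is NoneType; c is complex

NoneType, complex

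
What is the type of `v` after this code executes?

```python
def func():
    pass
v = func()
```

A function with no return statement returns None

NoneType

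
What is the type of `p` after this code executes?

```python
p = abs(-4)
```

abs() of int returns int

int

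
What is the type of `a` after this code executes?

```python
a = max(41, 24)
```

max() of ints returns int

int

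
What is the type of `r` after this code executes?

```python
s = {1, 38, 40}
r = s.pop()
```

Popping from a set of ints returns int

int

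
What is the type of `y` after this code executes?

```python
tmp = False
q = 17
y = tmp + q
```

bool + int returns int (False is 0, so 0 + 17 = 17)

int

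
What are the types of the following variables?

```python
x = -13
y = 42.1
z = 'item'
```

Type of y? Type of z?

y is float; z is str

float, str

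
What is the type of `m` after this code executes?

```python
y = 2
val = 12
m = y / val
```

int / int always returns float in Python 3 (2 / 12 = 0.166667)

float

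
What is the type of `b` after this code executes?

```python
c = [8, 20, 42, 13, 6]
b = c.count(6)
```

list.count() returns int

int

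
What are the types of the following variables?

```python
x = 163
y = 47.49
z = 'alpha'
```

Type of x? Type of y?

x is int; y is float

int, float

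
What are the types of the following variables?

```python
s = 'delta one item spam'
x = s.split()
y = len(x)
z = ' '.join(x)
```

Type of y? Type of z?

len() returns int; str.join() returns str

int, str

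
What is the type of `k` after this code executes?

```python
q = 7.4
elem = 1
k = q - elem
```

float - int returns float (7.4 - 1 = 6.4)

float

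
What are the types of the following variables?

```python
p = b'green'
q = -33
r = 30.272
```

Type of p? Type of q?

p is bytes; q is int

bytes, int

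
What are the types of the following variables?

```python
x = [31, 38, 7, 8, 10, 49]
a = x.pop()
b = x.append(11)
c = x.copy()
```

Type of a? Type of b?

list.pop() returns the element (int); list.append() returns None

int, NoneType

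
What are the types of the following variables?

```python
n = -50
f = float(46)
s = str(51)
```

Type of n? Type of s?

n is int; s is str

int, str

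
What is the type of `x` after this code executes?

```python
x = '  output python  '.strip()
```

str.strip() returns str

str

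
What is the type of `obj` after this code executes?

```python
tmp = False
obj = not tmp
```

'not' always returns bool

bool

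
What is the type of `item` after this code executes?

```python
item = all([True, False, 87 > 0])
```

all() returns bool

bool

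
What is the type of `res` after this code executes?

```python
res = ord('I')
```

ord() returns int (Unicode code point)

int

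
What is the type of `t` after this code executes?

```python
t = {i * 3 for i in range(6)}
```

A set comprehension {expr for x in iterable} produces a set

set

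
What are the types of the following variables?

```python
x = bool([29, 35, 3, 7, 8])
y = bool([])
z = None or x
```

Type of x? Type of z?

bool() returns bool; None or <bool> returns the bool

bool, bool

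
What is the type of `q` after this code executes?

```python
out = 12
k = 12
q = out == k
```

Equality comparison returns bool

bool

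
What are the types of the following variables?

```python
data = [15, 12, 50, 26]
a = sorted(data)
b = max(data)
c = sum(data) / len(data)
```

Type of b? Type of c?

max of ints returns int; int / int returns float

int, float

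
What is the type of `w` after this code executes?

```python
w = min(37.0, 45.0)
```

min() of floats returns float

float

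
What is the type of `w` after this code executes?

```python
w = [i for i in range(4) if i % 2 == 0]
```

A list comprehension [...] produces a list

list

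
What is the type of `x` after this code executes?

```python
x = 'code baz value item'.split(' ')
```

str.split() returns list

list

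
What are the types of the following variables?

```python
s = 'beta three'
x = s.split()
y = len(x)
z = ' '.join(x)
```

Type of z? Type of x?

str.join() returns str; str.split() returns list

str, list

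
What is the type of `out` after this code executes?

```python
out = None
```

None has type NoneType

NoneType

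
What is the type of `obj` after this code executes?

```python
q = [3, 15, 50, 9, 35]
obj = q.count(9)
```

list.count() returns int

int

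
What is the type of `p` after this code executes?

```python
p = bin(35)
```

bin() returns str representation

str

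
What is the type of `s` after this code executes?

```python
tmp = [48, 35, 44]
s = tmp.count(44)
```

list.count() returns int

int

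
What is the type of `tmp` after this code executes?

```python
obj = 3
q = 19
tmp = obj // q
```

int // int returns int (3 // 19 = 0)

int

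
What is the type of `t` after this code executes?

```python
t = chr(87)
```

chr() returns str (single character)

str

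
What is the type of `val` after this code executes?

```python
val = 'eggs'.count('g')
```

str.count() returns int

int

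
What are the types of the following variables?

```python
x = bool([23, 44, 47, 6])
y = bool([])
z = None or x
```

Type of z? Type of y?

None or <bool> returns the bool; bool() returns bool

bool, bool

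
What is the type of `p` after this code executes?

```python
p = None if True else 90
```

Ternary: condition is True, if branch (None) taken → NoneType

NoneType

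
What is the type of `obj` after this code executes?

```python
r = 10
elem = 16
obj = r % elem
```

int % int returns int (10 % 16 = 10)

int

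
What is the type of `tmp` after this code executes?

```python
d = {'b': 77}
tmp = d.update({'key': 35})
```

dict.update() returns None

NoneType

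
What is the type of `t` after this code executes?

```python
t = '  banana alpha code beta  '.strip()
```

str.strip() returns str

str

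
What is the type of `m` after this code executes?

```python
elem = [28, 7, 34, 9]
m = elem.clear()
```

list.clear() returns None

NoneType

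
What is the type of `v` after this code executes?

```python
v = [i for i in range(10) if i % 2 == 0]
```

A list comprehension [...] produces a list

list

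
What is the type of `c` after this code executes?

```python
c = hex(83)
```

hex() returns str representation

str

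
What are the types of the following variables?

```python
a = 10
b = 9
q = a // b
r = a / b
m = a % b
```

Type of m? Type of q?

int % int returns int; int // int returns int

int, int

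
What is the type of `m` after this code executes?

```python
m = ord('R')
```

ord() returns int (Unicode code point)

int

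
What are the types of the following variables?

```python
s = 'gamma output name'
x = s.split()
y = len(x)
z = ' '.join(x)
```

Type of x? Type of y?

str.split() returns list; len() returns int

list, int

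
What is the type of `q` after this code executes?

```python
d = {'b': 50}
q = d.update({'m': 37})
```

dict.update() returns None

NoneType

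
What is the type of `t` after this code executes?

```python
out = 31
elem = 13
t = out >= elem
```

Comparison operators return bool

bool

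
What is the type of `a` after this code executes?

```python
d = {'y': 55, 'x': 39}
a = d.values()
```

.values() returns a dict_values view object

dict_values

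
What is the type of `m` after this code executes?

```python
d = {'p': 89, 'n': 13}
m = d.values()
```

.values() returns a dict_values view object

dict_values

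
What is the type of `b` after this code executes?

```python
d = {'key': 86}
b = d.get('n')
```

dict.get() returns None when key 'n' is not found and no default given

NoneType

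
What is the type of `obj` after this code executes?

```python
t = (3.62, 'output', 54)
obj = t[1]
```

Index 1 of tuple is 'output' which is str

str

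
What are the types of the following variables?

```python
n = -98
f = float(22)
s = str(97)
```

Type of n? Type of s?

n is int; s is str

int, str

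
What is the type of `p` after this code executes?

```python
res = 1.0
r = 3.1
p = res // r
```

float // float returns float (floor division preserves float type)

float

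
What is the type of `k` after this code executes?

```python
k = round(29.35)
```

round() with no ndigits arg returns int

int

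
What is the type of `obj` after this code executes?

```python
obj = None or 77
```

'or' with None returns the other value (77, int)

int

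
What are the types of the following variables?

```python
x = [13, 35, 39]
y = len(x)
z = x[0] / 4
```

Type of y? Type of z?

len() returns int; int / int returns float

int, float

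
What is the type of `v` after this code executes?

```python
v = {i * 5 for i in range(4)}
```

A set comprehension {expr for x in iterable} produces a set

set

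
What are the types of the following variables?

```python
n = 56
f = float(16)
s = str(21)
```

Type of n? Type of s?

n is int; s is str

int, str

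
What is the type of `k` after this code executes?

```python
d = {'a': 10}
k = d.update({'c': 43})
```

dict.update() returns None

NoneType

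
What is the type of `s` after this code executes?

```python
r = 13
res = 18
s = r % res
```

int % int returns int (13 % 18 = 13)

int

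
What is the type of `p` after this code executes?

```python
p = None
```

None has type NoneType

NoneType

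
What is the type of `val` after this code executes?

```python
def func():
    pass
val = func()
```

A function with no return statement returns None

NoneType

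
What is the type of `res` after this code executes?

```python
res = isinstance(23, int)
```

isinstance() returns bool

bool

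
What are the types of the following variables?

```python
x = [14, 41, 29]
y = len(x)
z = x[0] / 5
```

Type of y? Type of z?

len() returns int; int / int returns float

int, float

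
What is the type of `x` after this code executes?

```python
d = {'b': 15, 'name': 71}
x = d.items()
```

dict.items() returns a dict_items view

dict_items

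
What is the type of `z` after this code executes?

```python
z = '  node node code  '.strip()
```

str.strip() returns str

str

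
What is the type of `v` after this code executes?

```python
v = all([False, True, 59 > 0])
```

all() returns bool

bool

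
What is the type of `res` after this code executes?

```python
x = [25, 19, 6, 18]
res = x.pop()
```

list.pop() returns the popped element (int here)

int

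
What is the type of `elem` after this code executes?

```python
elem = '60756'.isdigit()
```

str.isdigit() returns bool

bool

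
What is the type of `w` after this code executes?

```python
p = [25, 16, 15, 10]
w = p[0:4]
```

Slicing a list always returns a list

list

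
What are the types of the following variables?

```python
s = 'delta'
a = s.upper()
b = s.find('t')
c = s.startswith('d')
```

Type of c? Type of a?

str.startswith() returns bool; str.upper() returns str

bool, str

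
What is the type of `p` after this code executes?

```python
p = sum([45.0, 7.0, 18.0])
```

sum() of floats returns float

float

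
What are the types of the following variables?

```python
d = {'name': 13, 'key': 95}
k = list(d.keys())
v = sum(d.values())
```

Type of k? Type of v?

list(...) returns list; sum of int values returns int

list, int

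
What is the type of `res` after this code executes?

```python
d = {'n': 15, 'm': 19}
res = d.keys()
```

.keys() returns a dict_keys view object

dict_keys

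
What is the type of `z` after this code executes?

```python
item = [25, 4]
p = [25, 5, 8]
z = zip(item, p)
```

zip() returns a zip iterator object

zip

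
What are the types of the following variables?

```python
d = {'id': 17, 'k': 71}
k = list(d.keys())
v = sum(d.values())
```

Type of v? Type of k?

sum of int values returns int; list(...) returns list

int, list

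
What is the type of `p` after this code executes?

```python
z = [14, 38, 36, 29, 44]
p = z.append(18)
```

list.append() returns None (mutates in place)

NoneType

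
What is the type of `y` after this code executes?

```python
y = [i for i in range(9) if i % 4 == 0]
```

A list comprehension [...] produces a list

list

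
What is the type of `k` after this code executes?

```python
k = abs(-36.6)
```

abs() of float returns float

float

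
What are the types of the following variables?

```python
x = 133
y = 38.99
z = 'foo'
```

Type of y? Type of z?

y is float; z is str

float, str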